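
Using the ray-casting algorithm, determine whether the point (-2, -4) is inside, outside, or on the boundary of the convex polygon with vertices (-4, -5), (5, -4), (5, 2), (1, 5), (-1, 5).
The point (-2, -4) lies strictly inside the polygon

Cast a horizontal ray to the right from the query point and count how many polygon edges it crosses (each edge strictly once or zero times, handled with the usual half-open convention). 
Parity of crossings → odd ⇒ inside.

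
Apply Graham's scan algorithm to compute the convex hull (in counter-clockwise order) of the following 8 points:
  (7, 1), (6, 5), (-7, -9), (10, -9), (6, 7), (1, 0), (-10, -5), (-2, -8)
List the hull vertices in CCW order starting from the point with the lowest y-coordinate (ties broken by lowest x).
Hull (CCW) = [(-7, -9), (10, -9), (6, 7), (-10, -5)]

Graham scan procedure:
  1. Find the pivot p₀ = point with lowest y (tie → lowest x): (-7, -9).
  2. Sort the remaining points by polar angle around p₀.
  3. Walk through sorted points, maintaining a stack; pop the top while the last three entries make a non-left turn (cross product ≤ 0).
  4. Final stack is the convex hull in CCW order: (-7, -9), (10, -9), (6, 7), (-10, -5).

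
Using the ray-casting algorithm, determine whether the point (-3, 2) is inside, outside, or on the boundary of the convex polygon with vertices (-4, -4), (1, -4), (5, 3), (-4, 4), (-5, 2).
The point (-3, 2) lies strictly inside the polygon

Cast a horizontal ray to the right from the query point and count how many polygon edges it crosses (each edge strictly once or zero times, handled with the usual half-open convention). 
Parity of crossings → odd ⇒ inside.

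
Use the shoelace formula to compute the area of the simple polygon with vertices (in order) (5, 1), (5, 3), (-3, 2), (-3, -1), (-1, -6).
Area = 42

Shoelace formula: Area = (1/2) |Σ_i (x_i · y_{i+1} − x_{i+1} · y_i)| (indices mod n). Compute each cross term:
  (5)(3) − (5)(1) = 10
  (5)(2) − (-3)(3) = 19
  (-3)(-1) − (-3)(2) = 9
  (-3)(-6) − (-1)(-1) = 17
  (-1)(1) − (5)(-6) = 29
Sum = 84, so (signed) Area = 84/2 = 42, |Area| = 42.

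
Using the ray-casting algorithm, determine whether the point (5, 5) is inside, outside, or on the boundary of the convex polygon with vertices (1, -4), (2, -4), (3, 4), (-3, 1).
The point (5, 5) lies strictly outside the polygon

Cast a horizontal ray to the right from the query point and count how many polygon edges it crosses (each edge strictly once or zero times, handled with the usual half-open convention). 
Parity of crossings → even ⇒ outside.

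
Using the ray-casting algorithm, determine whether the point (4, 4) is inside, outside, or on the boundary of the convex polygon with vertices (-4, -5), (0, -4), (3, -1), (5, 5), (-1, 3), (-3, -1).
The point (4, 4) lies strictly inside the polygon

Cast a horizontal ray to the right from the query point and count how many polygon edges it crosses (each edge strictly once or zero times, handled with the usual half-open convention). 
Parity of crossings → odd ⇒ inside.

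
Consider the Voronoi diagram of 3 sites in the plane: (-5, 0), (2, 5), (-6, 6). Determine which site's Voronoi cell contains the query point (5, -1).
Nearest site = (2, 5)

The Voronoi cell of site s contains exactly those query points closer to s than to any other site. Compute squared distances from q = (5, -1) to each site:
  (2 − 5)² + (5 − -1)² = 45
  (-5 − 5)² + (0 − -1)² = 101
  (-6 − 5)² + (6 − -1)² = 170
Minimum is attained by (2, 5), so q lies in its Voronoi cell.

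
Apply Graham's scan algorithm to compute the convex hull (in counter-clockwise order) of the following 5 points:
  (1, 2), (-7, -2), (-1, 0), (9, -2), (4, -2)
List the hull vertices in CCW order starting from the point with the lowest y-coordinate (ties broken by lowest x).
Hull (CCW) = [(-7, -2), (9, -2), (1, 2)]

Graham scan procedure:
  1. Find the pivot p₀ = point with lowest y (tie → lowest x): (-7, -2).
  2. Sort the remaining points by polar angle around p₀.
  3. Walk through sorted points, maintaining a stack; pop the top while the last three entries make a non-left turn (cross product ≤ 0).
  4. Final stack is the convex hull in CCW order: (-7, -2), (9, -2), (1, 2).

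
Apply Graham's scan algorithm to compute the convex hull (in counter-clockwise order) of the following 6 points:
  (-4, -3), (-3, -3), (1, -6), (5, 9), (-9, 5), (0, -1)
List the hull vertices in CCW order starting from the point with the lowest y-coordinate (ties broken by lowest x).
Hull (CCW) = [(1, -6), (5, 9), (-9, 5), (-4, -3)]

Graham scan procedure:
  1. Find the pivot p₀ = point with lowest y (tie → lowest x): (1, -6).
  2. Sort the remaining points by polar angle around p₀.
  3. Walk through sorted points, maintaining a stack; pop the top while the last three entries make a non-left turn (cross product ≤ 0).
  4. Final stack is the convex hull in CCW order: (1, -6), (5, 9), (-9, 5), (-4, -3).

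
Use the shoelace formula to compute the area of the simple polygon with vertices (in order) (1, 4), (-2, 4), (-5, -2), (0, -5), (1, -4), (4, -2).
Area = 49

Shoelace formula: Area = (1/2) |Σ_i (x_i · y_{i+1} − x_{i+1} · y_i)| (indices mod n). Compute each cross term:
  (1)(4) − (-2)(4) = 12
  (-2)(-2) − (-5)(4) = 24
  (-5)(-5) − (0)(-2) = 25
  (0)(-4) − (1)(-5) = 5
  (1)(-2) − (4)(-4) = 14
  (4)(4) − (1)(-2) = 18
Sum = 98, so (signed) Area = 98/2 = 49, |Area| = 49.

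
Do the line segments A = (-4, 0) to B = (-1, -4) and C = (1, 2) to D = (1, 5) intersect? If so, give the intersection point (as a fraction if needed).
No (intersection of containing lines falls outside at least one segment)

Parametrize and solve: t = 5/3, s = -26/9. At least one of these is outside [0, 1], so the segments do not intersect.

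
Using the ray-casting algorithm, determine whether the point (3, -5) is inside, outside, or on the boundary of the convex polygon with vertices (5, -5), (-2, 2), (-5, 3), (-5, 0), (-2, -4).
The point (3, -5) lies strictly outside the polygon

Cast a horizontal ray to the right from the query point and count how many polygon edges it crosses (each edge strictly once or zero times, handled with the usual half-open convention). 
Parity of crossings → even ⇒ outside.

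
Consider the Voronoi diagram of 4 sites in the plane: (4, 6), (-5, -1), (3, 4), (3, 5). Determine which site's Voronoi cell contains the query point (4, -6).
Nearest site = (3, 4)

The Voronoi cell of site s contains exactly those query points closer to s than to any other site. Compute squared distances from q = (4, -6) to each site:
  (3 − 4)² + (4 − -6)² = 101
  (-5 − 4)² + (-1 − -6)² = 106
  (3 − 4)² + (5 − -6)² = 122
  (4 − 4)² + (6 − -6)² = 144
Minimum is attained by (3, 4), so q lies in its Voronoi cell.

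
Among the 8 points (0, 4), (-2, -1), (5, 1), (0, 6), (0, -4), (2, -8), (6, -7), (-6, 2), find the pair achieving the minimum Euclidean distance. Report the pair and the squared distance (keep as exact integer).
Pair = ((0, 4), (0, 6)); squared distance = 4

Compute all C(8, 2) = 28 pairwise squared distances (x_i − x_j)² + (y_i − y_j)². The minimum is 4, attained by the pair ((0, 4), (0, 6)).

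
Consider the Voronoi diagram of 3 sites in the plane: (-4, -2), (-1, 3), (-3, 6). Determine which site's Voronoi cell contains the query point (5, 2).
Nearest site = (-1, 3)

The Voronoi cell of site s contains exactly those query points closer to s than to any other site. Compute squared distances from q = (5, 2) to each site:
  (-1 − 5)² + (3 − 2)² = 37
  (-3 − 5)² + (6 − 2)² = 80
  (-4 − 5)² + (-2 − 2)² = 97
Minimum is attained by (-1, 3), so q lies in its Voronoi cell.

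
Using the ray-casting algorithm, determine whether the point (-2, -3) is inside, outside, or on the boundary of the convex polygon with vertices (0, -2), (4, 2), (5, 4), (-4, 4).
The point (-2, -3) lies strictly outside the polygon

Cast a horizontal ray to the right from the query point and count how many polygon edges it crosses (each edge strictly once or zero times, handled with the usual half-open convention). 
Parity of crossings → even ⇒ outside.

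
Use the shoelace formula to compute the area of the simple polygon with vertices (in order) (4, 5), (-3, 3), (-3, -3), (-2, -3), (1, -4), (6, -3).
Area = 61

Shoelace formula: Area = (1/2) |Σ_i (x_i · y_{i+1} − x_{i+1} · y_i)| (indices mod n). Compute each cross term:
  (4)(3) − (-3)(5) = 27
  (-3)(-3) − (-3)(3) = 18
  (-3)(-3) − (-2)(-3) = 3
  (-2)(-4) − (1)(-3) = 11
  (1)(-3) − (6)(-4) = 21
  (6)(5) − (4)(-3) = 42
Sum = 122, so (signed) Area = 122/2 = 61, |Area| = 61.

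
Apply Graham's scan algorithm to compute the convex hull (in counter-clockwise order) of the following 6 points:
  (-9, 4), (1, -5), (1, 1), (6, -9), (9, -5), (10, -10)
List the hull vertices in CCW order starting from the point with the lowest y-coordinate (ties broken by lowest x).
Hull (CCW) = [(10, -10), (9, -5), (1, 1), (-9, 4), (1, -5), (6, -9)]

Graham scan procedure:
  1. Find the pivot p₀ = point with lowest y (tie → lowest x): (10, -10).
  2. Sort the remaining points by polar angle around p₀.
  3. Walk through sorted points, maintaining a stack; pop the top while the last three entries make a non-left turn (cross product ≤ 0).
  4. Final stack is the convex hull in CCW order: (10, -10), (9, -5), (1, 1), (-9, 4), (1, -5), (6, -9).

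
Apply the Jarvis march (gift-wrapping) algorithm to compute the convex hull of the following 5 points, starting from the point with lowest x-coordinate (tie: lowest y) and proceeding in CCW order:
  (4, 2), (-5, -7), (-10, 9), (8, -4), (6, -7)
Hull (CCW) = [(-10, 9), (-5, -7), (6, -7), (8, -4), (4, 2)]

Jarvis march: at each step, from the current hull vertex p, select the next vertex q as the point such that every other point lies strictly to the left of (or on) the directed line p → q. (Equivalently: for every other point r, the cross product (q − p) × (r − p) ≥ 0.)
Starting point (lowest x, tie lowest y): (-10, 9). Wrap until returning to start. Resulting hull: (-10, 9), (-5, -7), (6, -7), (8, -4), (4, 2).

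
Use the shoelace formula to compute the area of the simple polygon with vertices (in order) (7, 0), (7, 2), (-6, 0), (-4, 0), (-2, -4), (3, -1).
Area = 63/2

Shoelace formula: Area = (1/2) |Σ_i (x_i · y_{i+1} − x_{i+1} · y_i)| (indices mod n). Compute each cross term:
  (7)(2) − (7)(0) = 14
  (7)(0) − (-6)(2) = 12
  (-6)(0) − (-4)(0) = 0
  (-4)(-4) − (-2)(0) = 16
  (-2)(-1) − (3)(-4) = 14
  (3)(0) − (7)(-1) = 7
Sum = 63, so (signed) Area = 63/2 = 63/2, |Area| = 63/2.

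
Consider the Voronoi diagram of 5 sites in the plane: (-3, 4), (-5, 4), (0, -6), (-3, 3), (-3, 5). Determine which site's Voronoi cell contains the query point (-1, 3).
Nearest site = (-3, 3)

The Voronoi cell of site s contains exactly those query points closer to s than to any other site. Compute squared distances from q = (-1, 3) to each site:
  (-3 − -1)² + (3 − 3)² = 4
  (-3 − -1)² + (4 − 3)² = 5
  (-3 − -1)² + (5 − 3)² = 8
  (-5 − -1)² + (4 − 3)² = 17
  (0 − -1)² + (-6 − 3)² = 82
Minimum is attained by (-3, 3), so q lies in its Voronoi cell.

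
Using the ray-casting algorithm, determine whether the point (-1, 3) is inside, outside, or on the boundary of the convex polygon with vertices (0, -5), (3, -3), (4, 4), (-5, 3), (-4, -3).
The point (-1, 3) lies strictly inside the polygon

Cast a horizontal ray to the right from the query point and count how many polygon edges it crosses (each edge strictly once or zero times, handled with the usual half-open convention). 
Parity of crossings → odd ⇒ inside.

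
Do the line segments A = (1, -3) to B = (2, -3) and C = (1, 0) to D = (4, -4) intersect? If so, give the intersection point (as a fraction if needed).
No (intersection of containing lines falls outside at least one segment)

Parametrize and solve: t = 9/4, s = 3/4. At least one of these is outside [0, 1], so the segments do not intersect.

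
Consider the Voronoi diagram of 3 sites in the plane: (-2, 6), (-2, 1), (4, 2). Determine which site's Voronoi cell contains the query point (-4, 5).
Nearest site = (-2, 6)

The Voronoi cell of site s contains exactly those query points closer to s than to any other site. Compute squared distances from q = (-4, 5) to each site:
  (-2 − -4)² + (6 − 5)² = 5
  (-2 − -4)² + (1 − 5)² = 20
  (4 − -4)² + (2 − 5)² = 73
Minimum is attained by (-2, 6), so q lies in its Voronoi cell.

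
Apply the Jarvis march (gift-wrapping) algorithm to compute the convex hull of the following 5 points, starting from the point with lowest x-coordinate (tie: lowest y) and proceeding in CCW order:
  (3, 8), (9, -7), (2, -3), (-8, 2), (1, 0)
Hull (CCW) = [(-8, 2), (9, -7), (3, 8)]

Jarvis march: at each step, from the current hull vertex p, select the next vertex q as the point such that every other point lies strictly to the left of (or on) the directed line p → q. (Equivalently: for every other point r, the cross product (q − p) × (r − p) ≥ 0.)
Starting point (lowest x, tie lowest y): (-8, 2). Wrap until returning to start. Resulting hull: (-8, 2), (9, -7), (3, 8).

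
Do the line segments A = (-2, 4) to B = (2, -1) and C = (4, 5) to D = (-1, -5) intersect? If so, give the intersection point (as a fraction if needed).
Yes; intersection at (18/13, -3/13) (t = 11/13 on AB, s = 34/65 on CD)

Parametrize AB as A + t(B − A) = (-2 + 4 t, 4 + -5 t) and CD as C + s(D − C) = (4 + -5 s, 5 + -10 s). Solve the linear system for (t, s). Determinant = 65 ≠ 0, so a unique intersection of the containing lines exists. Solution: t = 11/13, s = 34/65 — both in [0, 1], so the segments cross. Intersection point: (18/13, -3/13).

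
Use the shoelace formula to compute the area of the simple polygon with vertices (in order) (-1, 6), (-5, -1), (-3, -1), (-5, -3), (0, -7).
Area = 65/2

Shoelace formula: Area = (1/2) |Σ_i (x_i · y_{i+1} − x_{i+1} · y_i)| (indices mod n). Compute each cross term:
  (-1)(-1) − (-5)(6) = 31
  (-5)(-1) − (-3)(-1) = 2
  (-3)(-3) − (-5)(-1) = 4
  (-5)(-7) − (0)(-3) = 35
  (0)(6) − (-1)(-7) = -7
Sum = 65, so (signed) Area = 65/2 = 65/2, |Area| = 65/2.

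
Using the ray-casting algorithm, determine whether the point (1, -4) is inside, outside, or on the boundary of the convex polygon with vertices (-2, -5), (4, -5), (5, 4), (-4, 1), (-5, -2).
The point (1, -4) lies strictly inside the polygon

Cast a horizontal ray to the right from the query point and count how many polygon edges it crosses (each edge strictly once or zero times, handled with the usual half-open convention). 
Parity of crossings → odd ⇒ inside.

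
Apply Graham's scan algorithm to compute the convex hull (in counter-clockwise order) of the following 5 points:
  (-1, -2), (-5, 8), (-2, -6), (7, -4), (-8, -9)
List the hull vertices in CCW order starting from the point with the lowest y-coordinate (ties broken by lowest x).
Hull (CCW) = [(-8, -9), (7, -4), (-5, 8)]

Graham scan procedure:
  1. Find the pivot p₀ = point with lowest y (tie → lowest x): (-8, -9).
  2. Sort the remaining points by polar angle around p₀.
  3. Walk through sorted points, maintaining a stack; pop the top while the last three entries make a non-left turn (cross product ≤ 0).
  4. Final stack is the convex hull in CCW order: (-8, -9), (7, -4), (-5, 8).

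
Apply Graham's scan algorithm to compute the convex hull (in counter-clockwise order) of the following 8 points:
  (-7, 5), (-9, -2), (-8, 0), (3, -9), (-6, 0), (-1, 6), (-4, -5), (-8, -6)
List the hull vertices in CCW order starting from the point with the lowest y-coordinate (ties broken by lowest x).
Hull (CCW) = [(3, -9), (-1, 6), (-7, 5), (-9, -2), (-8, -6)]

Graham scan procedure:
  1. Find the pivot p₀ = point with lowest y (tie → lowest x): (3, -9).
  2. Sort the remaining points by polar angle around p₀.
  3. Walk through sorted points, maintaining a stack; pop the top while the last three entries make a non-left turn (cross product ≤ 0).
  4. Final stack is the convex hull in CCW order: (3, -9), (-1, 6), (-7, 5), (-9, -2), (-8, -6).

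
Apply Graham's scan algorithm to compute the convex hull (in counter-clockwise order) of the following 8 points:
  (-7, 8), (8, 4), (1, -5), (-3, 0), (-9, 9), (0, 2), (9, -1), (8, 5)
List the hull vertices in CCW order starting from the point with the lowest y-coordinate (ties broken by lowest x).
Hull (CCW) = [(1, -5), (9, -1), (8, 5), (-9, 9), (-3, 0)]

Graham scan procedure:
  1. Find the pivot p₀ = point with lowest y (tie → lowest x): (1, -5).
  2. Sort the remaining points by polar angle around p₀.
  3. Walk through sorted points, maintaining a stack; pop the top while the last three entries make a non-left turn (cross product ≤ 0).
  4. Final stack is the convex hull in CCW order: (1, -5), (9, -1), (8, 5), (-9, 9), (-3, 0).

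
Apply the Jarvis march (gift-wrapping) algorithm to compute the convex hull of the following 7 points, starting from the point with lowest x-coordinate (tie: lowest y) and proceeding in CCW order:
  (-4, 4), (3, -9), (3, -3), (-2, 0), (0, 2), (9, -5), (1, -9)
Hull (CCW) = [(-4, 4), (1, -9), (3, -9), (9, -5), (0, 2)]

Jarvis march: at each step, from the current hull vertex p, select the next vertex q as the point such that every other point lies strictly to the left of (or on) the directed line p → q. (Equivalently: for every other point r, the cross product (q − p) × (r − p) ≥ 0.)
Starting point (lowest x, tie lowest y): (-4, 4). Wrap until returning to start. Resulting hull: (-4, 4), (1, -9), (3, -9), (9, -5), (0, 2).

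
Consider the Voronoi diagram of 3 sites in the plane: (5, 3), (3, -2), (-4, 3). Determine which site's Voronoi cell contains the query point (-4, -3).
Nearest site = (-4, 3)

The Voronoi cell of site s contains exactly those query points closer to s than to any other site. Compute squared distances from q = (-4, -3) to each site:
  (-4 − -4)² + (3 − -3)² = 36
  (3 − -4)² + (-2 − -3)² = 50
  (5 − -4)² + (3 − -3)² = 117
Minimum is attained by (-4, 3), so q lies in its Voronoi cell.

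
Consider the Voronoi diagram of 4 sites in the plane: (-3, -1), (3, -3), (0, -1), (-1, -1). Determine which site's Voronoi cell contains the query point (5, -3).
Nearest site = (3, -3)

The Voronoi cell of site s contains exactly those query points closer to s than to any other site. Compute squared distances from q = (5, -3) to each site:
  (3 − 5)² + (-3 − -3)² = 4
  (0 − 5)² + (-1 − -3)² = 29
  (-1 − 5)² + (-1 − -3)² = 40
  (-3 − 5)² + (-1 − -3)² = 68
Minimum is attained by (3, -3), so q lies in its Voronoi cell.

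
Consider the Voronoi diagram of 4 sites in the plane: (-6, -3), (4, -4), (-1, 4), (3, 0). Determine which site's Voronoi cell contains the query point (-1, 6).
Nearest site = (-1, 4)

The Voronoi cell of site s contains exactly those query points closer to s than to any other site. Compute squared distances from q = (-1, 6) to each site:
  (-1 − -1)² + (4 − 6)² = 4
  (3 − -1)² + (0 − 6)² = 52
  (-6 − -1)² + (-3 − 6)² = 106
  (4 − -1)² + (-4 − 6)² = 125
Minimum is attained by (-1, 4), so q lies in its Voronoi cell.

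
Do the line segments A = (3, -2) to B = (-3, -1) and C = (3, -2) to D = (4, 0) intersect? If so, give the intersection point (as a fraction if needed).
Yes; intersection at (3, -2) (t = 0 on AB, s = 0 on CD)

Parametrize AB as A + t(B − A) = (3 + -6 t, -2 + 1 t) and CD as C + s(D − C) = (3 + 1 s, -2 + 2 s). Solve the linear system for (t, s). Determinant = 13 ≠ 0, so a unique intersection of the containing lines exists. Solution: t = 0, s = 0 — both in [0, 1], so the segments cross. Intersection point: (3, -2).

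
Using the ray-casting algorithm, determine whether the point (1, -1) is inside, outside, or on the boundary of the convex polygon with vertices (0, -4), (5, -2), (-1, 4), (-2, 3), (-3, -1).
The point (1, -1) lies strictly inside the polygon

Cast a horizontal ray to the right from the query point and count how many polygon edges it crosses (each edge strictly once or zero times, handled with the usual half-open convention). 
Parity of crossings → odd ⇒ inside.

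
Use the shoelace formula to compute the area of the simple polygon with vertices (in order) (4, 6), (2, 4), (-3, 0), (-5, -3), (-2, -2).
Area = 25/2

Shoelace formula: Area = (1/2) |Σ_i (x_i · y_{i+1} − x_{i+1} · y_i)| (indices mod n). Compute each cross term:
  (4)(4) − (2)(6) = 4
  (2)(0) − (-3)(4) = 12
  (-3)(-3) − (-5)(0) = 9
  (-5)(-2) − (-2)(-3) = 4
  (-2)(6) − (4)(-2) = -4
Sum = 25, so (signed) Area = 25/2 = 25/2, |Area| = 25/2.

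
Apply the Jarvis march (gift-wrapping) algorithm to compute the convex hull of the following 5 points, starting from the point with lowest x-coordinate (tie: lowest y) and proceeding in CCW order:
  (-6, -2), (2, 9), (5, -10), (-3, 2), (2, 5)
Hull (CCW) = [(-6, -2), (5, -10), (2, 9)]

Jarvis march: at each step, from the current hull vertex p, select the next vertex q as the point such that every other point lies strictly to the left of (or on) the directed line p → q. (Equivalently: for every other point r, the cross product (q − p) × (r − p) ≥ 0.)
Starting point (lowest x, tie lowest y): (-6, -2). Wrap until returning to start. Resulting hull: (-6, -2), (5, -10), (2, 9).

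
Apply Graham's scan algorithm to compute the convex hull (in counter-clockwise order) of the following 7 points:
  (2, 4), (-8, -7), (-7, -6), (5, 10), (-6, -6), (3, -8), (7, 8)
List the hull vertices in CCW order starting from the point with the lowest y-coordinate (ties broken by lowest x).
Hull (CCW) = [(3, -8), (7, 8), (5, 10), (-8, -7)]

Graham scan procedure:
  1. Find the pivot p₀ = point with lowest y (tie → lowest x): (3, -8).
  2. Sort the remaining points by polar angle around p₀.
  3. Walk through sorted points, maintaining a stack; pop the top while the last three entries make a non-left turn (cross product ≤ 0).
  4. Final stack is the convex hull in CCW order: (3, -8), (7, 8), (5, 10), (-8, -7).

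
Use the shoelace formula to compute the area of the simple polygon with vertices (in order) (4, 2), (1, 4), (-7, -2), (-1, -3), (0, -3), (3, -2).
Area = 85/2

Shoelace formula: Area = (1/2) |Σ_i (x_i · y_{i+1} − x_{i+1} · y_i)| (indices mod n). Compute each cross term:
  (4)(4) − (1)(2) = 14
  (1)(-2) − (-7)(4) = 26
  (-7)(-3) − (-1)(-2) = 19
  (-1)(-3) − (0)(-3) = 3
  (0)(-2) − (3)(-3) = 9
  (3)(2) − (4)(-2) = 14
Sum = 85, so (signed) Area = 85/2 = 85/2, |Area| = 85/2.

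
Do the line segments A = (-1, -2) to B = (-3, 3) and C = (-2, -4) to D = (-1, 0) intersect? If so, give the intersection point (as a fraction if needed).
Yes; intersection at (-17/13, -16/13) (t = 2/13 on AB, s = 9/13 on CD)

Parametrize AB as A + t(B − A) = (-1 + -2 t, -2 + 5 t) and CD as C + s(D − C) = (-2 + 1 s, -4 + 4 s). Solve the linear system for (t, s). Determinant = 13 ≠ 0, so a unique intersection of the containing lines exists. Solution: t = 2/13, s = 9/13 — both in [0, 1], so the segments cross. Intersection point: (-17/13, -16/13).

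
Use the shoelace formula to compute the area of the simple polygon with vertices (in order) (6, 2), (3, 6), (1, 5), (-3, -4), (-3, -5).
Area = 77/2

Shoelace formula: Area = (1/2) |Σ_i (x_i · y_{i+1} − x_{i+1} · y_i)| (indices mod n). Compute each cross term:
  (6)(6) − (3)(2) = 30
  (3)(5) − (1)(6) = 9
  (1)(-4) − (-3)(5) = 11
  (-3)(-5) − (-3)(-4) = 3
  (-3)(2) − (6)(-5) = 24
Sum = 77, so (signed) Area = 77/2 = 77/2, |Area| = 77/2.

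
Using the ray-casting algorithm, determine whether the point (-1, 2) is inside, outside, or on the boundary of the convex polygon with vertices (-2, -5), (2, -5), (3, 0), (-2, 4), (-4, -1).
The point (-1, 2) lies strictly inside the polygon

Cast a horizontal ray to the right from the query point and count how many polygon edges it crosses (each edge strictly once or zero times, handled with the usual half-open convention). 
Parity of crossings → odd ⇒ inside.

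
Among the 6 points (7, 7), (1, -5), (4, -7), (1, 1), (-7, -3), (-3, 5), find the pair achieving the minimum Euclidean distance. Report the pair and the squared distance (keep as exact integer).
Pair = ((1, -5), (4, -7)); squared distance = 13

Compute all C(6, 2) = 15 pairwise squared distances (x_i − x_j)² + (y_i − y_j)². The minimum is 13, attained by the pair ((1, -5), (4, -7)).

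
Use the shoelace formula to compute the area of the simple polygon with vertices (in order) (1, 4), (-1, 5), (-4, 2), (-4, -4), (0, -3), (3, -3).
Area = 87/2

Shoelace formula: Area = (1/2) |Σ_i (x_i · y_{i+1} − x_{i+1} · y_i)| (indices mod n). Compute each cross term:
  (1)(5) − (-1)(4) = 9
  (-1)(2) − (-4)(5) = 18
  (-4)(-4) − (-4)(2) = 24
  (-4)(-3) − (0)(-4) = 12
  (0)(-3) − (3)(-3) = 9
  (3)(4) − (1)(-3) = 15
Sum = 87, so (signed) Area = 87/2 = 87/2, |Area| = 87/2.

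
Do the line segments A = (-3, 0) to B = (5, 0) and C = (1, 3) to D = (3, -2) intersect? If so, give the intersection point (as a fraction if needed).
Yes; intersection at (11/5, 0) (t = 13/20 on AB, s = 3/5 on CD)

Parametrize AB as A + t(B − A) = (-3 + 8 t, 0 + 0 t) and CD as C + s(D − C) = (1 + 2 s, 3 + -5 s). Solve the linear system for (t, s). Determinant = 40 ≠ 0, so a unique intersection of the containing lines exists. Solution: t = 13/20, s = 3/5 — both in [0, 1], so the segments cross. Intersection point: (11/5, 0).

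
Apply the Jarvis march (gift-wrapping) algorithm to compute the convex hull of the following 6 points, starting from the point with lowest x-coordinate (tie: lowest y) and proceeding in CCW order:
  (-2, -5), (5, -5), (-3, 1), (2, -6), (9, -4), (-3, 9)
Hull (CCW) = [(-3, 1), (-2, -5), (2, -6), (9, -4), (-3, 9)]

Jarvis march: at each step, from the current hull vertex p, select the next vertex q as the point such that every other point lies strictly to the left of (or on) the directed line p → q. (Equivalently: for every other point r, the cross product (q − p) × (r − p) ≥ 0.)
Starting point (lowest x, tie lowest y): (-3, 1). Wrap until returning to start. Resulting hull: (-3, 1), (-2, -5), (2, -6), (9, -4), (-3, 9).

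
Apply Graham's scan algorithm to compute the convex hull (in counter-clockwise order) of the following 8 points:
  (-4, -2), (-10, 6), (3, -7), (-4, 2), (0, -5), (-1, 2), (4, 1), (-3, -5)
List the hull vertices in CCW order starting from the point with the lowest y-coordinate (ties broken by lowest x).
Hull (CCW) = [(3, -7), (4, 1), (-10, 6), (-3, -5)]

Graham scan procedure:
  1. Find the pivot p₀ = point with lowest y (tie → lowest x): (3, -7).
  2. Sort the remaining points by polar angle around p₀.
  3. Walk through sorted points, maintaining a stack; pop the top while the last three entries make a non-left turn (cross product ≤ 0).
  4. Final stack is the convex hull in CCW order: (3, -7), (4, 1), (-10, 6), (-3, -5).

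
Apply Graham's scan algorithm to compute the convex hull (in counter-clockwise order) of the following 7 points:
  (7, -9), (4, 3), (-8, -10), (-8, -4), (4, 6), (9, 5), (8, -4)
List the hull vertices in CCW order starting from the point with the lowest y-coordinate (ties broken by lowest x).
Hull (CCW) = [(-8, -10), (7, -9), (8, -4), (9, 5), (4, 6), (-8, -4)]

Graham scan procedure:
  1. Find the pivot p₀ = point with lowest y (tie → lowest x): (-8, -10).
  2. Sort the remaining points by polar angle around p₀.
  3. Walk through sorted points, maintaining a stack; pop the top while the last three entries make a non-left turn (cross product ≤ 0).
  4. Final stack is the convex hull in CCW order: (-8, -10), (7, -9), (8, -4), (9, 5), (4, 6), (-8, -4).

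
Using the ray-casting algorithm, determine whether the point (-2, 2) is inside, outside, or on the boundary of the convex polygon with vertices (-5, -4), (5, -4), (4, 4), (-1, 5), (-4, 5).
The point (-2, 2) lies strictly inside the polygon

Cast a horizontal ray to the right from the query point and count how many polygon edges it crosses (each edge strictly once or zero times, handled with the usual half-open convention). 
Parity of crossings → odd ⇒ inside.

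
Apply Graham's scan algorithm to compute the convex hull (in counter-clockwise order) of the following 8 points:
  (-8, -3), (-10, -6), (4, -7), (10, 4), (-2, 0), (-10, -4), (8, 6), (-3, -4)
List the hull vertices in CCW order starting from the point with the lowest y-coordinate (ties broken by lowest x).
Hull (CCW) = [(4, -7), (10, 4), (8, 6), (-10, -4), (-10, -6)]

Graham scan procedure:
  1. Find the pivot p₀ = point with lowest y (tie → lowest x): (4, -7).
  2. Sort the remaining points by polar angle around p₀.
  3. Walk through sorted points, maintaining a stack; pop the top while the last three entries make a non-left turn (cross product ≤ 0).
  4. Final stack is the convex hull in CCW order: (4, -7), (10, 4), (8, 6), (-10, -4), (-10, -6).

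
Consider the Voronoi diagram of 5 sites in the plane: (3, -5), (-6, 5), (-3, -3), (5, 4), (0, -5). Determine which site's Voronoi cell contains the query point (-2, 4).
Nearest site = (-6, 5)

The Voronoi cell of site s contains exactly those query points closer to s than to any other site. Compute squared distances from q = (-2, 4) to each site:
  (-6 − -2)² + (5 − 4)² = 17
  (5 − -2)² + (4 − 4)² = 49
  (-3 − -2)² + (-3 − 4)² = 50
  (0 − -2)² + (-5 − 4)² = 85
  (3 − -2)² + (-5 − 4)² = 106
Minimum is attained by (-6, 5), so q lies in its Voronoi cell.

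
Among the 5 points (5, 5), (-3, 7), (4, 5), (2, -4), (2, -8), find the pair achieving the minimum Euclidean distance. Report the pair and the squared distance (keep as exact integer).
Pair = ((5, 5), (4, 5)); squared distance = 1

Compute all C(5, 2) = 10 pairwise squared distances (x_i − x_j)² + (y_i − y_j)². The minimum is 1, attained by the pair ((5, 5), (4, 5)).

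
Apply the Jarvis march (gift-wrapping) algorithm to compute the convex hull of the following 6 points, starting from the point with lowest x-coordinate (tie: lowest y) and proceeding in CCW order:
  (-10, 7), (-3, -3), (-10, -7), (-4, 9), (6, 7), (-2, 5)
Hull (CCW) = [(-10, -7), (-3, -3), (6, 7), (-4, 9), (-10, 7)]

Jarvis march: at each step, from the current hull vertex p, select the next vertex q as the point such that every other point lies strictly to the left of (or on) the directed line p → q. (Equivalently: for every other point r, the cross product (q − p) × (r − p) ≥ 0.)
Starting point (lowest x, tie lowest y): (-10, -7). Wrap until returning to start. Resulting hull: (-10, -7), (-3, -3), (6, 7), (-4, 9), (-10, 7).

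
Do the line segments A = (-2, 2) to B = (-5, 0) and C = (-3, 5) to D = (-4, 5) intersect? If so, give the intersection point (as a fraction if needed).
No (intersection of containing lines falls outside at least one segment)

Parametrize and solve: t = -3/2, s = -11/2. At least one of these is outside [0, 1], so the segments do not intersect.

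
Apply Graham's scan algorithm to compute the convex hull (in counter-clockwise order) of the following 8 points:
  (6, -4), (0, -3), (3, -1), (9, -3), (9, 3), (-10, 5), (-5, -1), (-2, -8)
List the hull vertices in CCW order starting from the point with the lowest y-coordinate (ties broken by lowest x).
Hull (CCW) = [(-2, -8), (9, -3), (9, 3), (-10, 5)]

Graham scan procedure:
  1. Find the pivot p₀ = point with lowest y (tie → lowest x): (-2, -8).
  2. Sort the remaining points by polar angle around p₀.
  3. Walk through sorted points, maintaining a stack; pop the top while the last three entries make a non-left turn (cross product ≤ 0).
  4. Final stack is the convex hull in CCW order: (-2, -8), (9, -3), (9, 3), (-10, 5).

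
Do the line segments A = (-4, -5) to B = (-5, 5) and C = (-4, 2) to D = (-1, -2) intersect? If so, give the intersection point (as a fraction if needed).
No (intersection of containing lines falls outside at least one segment)

Parametrize and solve: t = 21/26, s = -7/26. At least one of these is outside [0, 1], so the segments do not intersect.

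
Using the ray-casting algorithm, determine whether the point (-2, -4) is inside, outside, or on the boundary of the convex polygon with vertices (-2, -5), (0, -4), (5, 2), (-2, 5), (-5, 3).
The point (-2, -4) lies strictly inside the polygon

Cast a horizontal ray to the right from the query point and count how many polygon edges it crosses (each edge strictly once or zero times, handled with the usual half-open convention). 
Parity of crossings → odd ⇒ inside.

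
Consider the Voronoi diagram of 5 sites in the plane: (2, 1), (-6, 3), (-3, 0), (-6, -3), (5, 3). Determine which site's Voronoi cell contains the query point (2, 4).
Nearest site = (2, 1)

The Voronoi cell of site s contains exactly those query points closer to s than to any other site. Compute squared distances from q = (2, 4) to each site:
  (2 − 2)² + (1 − 4)² = 9
  (5 − 2)² + (3 − 4)² = 10
  (-3 − 2)² + (0 − 4)² = 41
  (-6 − 2)² + (3 − 4)² = 65
  (-6 − 2)² + (-3 − 4)² = 113
Minimum is attained by (2, 1), so q lies in its Voronoi cell.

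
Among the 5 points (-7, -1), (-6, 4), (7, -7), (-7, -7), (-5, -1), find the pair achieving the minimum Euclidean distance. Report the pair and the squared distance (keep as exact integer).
Pair = ((-7, -1), (-5, -1)); squared distance = 4

Compute all C(5, 2) = 10 pairwise squared distances (x_i − x_j)² + (y_i − y_j)². The minimum is 4, attained by the pair ((-7, -1), (-5, -1)).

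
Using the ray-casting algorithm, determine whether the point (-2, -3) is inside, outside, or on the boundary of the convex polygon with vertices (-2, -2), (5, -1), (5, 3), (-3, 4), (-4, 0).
The point (-2, -3) lies strictly outside the polygon

Cast a horizontal ray to the right from the query point and count how many polygon edges it crosses (each edge strictly once or zero times, handled with the usual half-open convention). 
Parity of crossings → even ⇒ outside.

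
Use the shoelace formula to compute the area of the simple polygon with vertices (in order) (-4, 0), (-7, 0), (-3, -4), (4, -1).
Area = 43/2

Shoelace formula: Area = (1/2) |Σ_i (x_i · y_{i+1} − x_{i+1} · y_i)| (indices mod n). Compute each cross term:
  (-4)(0) − (-7)(0) = 0
  (-7)(-4) − (-3)(0) = 28
  (-3)(-1) − (4)(-4) = 19
  (4)(0) − (-4)(-1) = -4
Sum = 43, so (signed) Area = 43/2 = 43/2, |Area| = 43/2.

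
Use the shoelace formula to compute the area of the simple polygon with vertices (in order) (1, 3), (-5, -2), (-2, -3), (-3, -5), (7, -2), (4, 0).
Area = 43

Shoelace formula: Area = (1/2) |Σ_i (x_i · y_{i+1} − x_{i+1} · y_i)| (indices mod n). Compute each cross term:
  (1)(-2) − (-5)(3) = 13
  (-5)(-3) − (-2)(-2) = 11
  (-2)(-5) − (-3)(-3) = 1
  (-3)(-2) − (7)(-5) = 41
  (7)(0) − (4)(-2) = 8
  (4)(3) − (1)(0) = 12
Sum = 86, so (signed) Area = 86/2 = 43, |Area| = 43.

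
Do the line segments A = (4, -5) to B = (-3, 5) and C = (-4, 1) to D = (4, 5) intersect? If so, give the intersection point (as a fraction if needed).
Yes; intersection at (-32/27, 65/27) (t = 20/27 on AB, s = 19/54 on CD)

Parametrize AB as A + t(B − A) = (4 + -7 t, -5 + 10 t) and CD as C + s(D − C) = (-4 + 8 s, 1 + 4 s). Solve the linear system for (t, s). Determinant = 108 ≠ 0, so a unique intersection of the containing lines exists. Solution: t = 20/27, s = 19/54 — both in [0, 1], so the segments cross. Intersection point: (-32/27, 65/27).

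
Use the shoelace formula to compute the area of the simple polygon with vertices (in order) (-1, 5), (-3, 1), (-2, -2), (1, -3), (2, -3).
Area = 20

Shoelace formula: Area = (1/2) |Σ_i (x_i · y_{i+1} − x_{i+1} · y_i)| (indices mod n). Compute each cross term:
  (-1)(1) − (-3)(5) = 14
  (-3)(-2) − (-2)(1) = 8
  (-2)(-3) − (1)(-2) = 8
  (1)(-3) − (2)(-3) = 3
  (2)(5) − (-1)(-3) = 7
Sum = 40, so (signed) Area = 40/2 = 20, |Area| = 20.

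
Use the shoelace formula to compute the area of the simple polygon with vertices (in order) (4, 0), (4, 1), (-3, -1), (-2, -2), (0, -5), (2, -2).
Area = 35/2

Shoelace formula: Area = (1/2) |Σ_i (x_i · y_{i+1} − x_{i+1} · y_i)| (indices mod n). Compute each cross term:
  (4)(1) − (4)(0) = 4
  (4)(-1) − (-3)(1) = -1
  (-3)(-2) − (-2)(-1) = 4
  (-2)(-5) − (0)(-2) = 10
  (0)(-2) − (2)(-5) = 10
  (2)(0) − (4)(-2) = 8
Sum = 35, so (signed) Area = 35/2 = 35/2, |Area| = 35/2.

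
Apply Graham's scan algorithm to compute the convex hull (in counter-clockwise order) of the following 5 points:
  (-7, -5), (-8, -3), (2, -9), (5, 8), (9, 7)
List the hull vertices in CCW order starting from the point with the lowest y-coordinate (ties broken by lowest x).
Hull (CCW) = [(2, -9), (9, 7), (5, 8), (-8, -3), (-7, -5)]

Graham scan procedure:
  1. Find the pivot p₀ = point with lowest y (tie → lowest x): (2, -9).
  2. Sort the remaining points by polar angle around p₀.
  3. Walk through sorted points, maintaining a stack; pop the top while the last three entries make a non-left turn (cross product ≤ 0).
  4. Final stack is the convex hull in CCW order: (2, -9), (9, 7), (5, 8), (-8, -3), (-7, -5).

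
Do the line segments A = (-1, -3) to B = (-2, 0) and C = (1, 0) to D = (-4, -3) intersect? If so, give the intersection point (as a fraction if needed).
Yes; intersection at (-3/2, -3/2) (t = 1/2 on AB, s = 1/2 on CD)

Parametrize AB as A + t(B − A) = (-1 + -1 t, -3 + 3 t) and CD as C + s(D − C) = (1 + -5 s, 0 + -3 s). Solve the linear system for (t, s). Determinant = -18 ≠ 0, so a unique intersection of the containing lines exists. Solution: t = 1/2, s = 1/2 — both in [0, 1], so the segments cross. Intersection point: (-3/2, -3/2).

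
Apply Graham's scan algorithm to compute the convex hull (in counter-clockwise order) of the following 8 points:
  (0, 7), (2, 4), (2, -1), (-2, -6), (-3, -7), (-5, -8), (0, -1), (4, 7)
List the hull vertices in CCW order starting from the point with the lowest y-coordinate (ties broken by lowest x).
Hull (CCW) = [(-5, -8), (-3, -7), (-2, -6), (2, -1), (4, 7), (0, 7)]

Graham scan procedure:
  1. Find the pivot p₀ = point with lowest y (tie → lowest x): (-5, -8).
  2. Sort the remaining points by polar angle around p₀.
  3. Walk through sorted points, maintaining a stack; pop the top while the last three entries make a non-left turn (cross product ≤ 0).
  4. Final stack is the convex hull in CCW order: (-5, -8), (-3, -7), (-2, -6), (2, -1), (4, 7), (0, 7).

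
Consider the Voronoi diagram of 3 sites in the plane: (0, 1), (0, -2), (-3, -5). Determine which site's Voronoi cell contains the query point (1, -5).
Nearest site = (0, -2)

The Voronoi cell of site s contains exactly those query points closer to s than to any other site. Compute squared distances from q = (1, -5) to each site:
  (0 − 1)² + (-2 − -5)² = 10
  (-3 − 1)² + (-5 − -5)² = 16
  (0 − 1)² + (1 − -5)² = 37
Minimum is attained by (0, -2), so q lies in its Voronoi cell.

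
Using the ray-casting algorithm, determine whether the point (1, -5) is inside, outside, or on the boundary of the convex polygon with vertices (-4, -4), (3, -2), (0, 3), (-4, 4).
The point (1, -5) lies strictly outside the polygon

Cast a horizontal ray to the right from the query point and count how many polygon edges it crosses (each edge strictly once or zero times, handled with the usual half-open convention). 
Parity of crossings → even ⇒ outside.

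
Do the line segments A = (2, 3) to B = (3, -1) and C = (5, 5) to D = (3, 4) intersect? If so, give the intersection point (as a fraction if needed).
No (intersection of containing lines falls outside at least one segment)

Parametrize and solve: t = -1/9, s = 14/9. At least one of these is outside [0, 1], so the segments do not intersect.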